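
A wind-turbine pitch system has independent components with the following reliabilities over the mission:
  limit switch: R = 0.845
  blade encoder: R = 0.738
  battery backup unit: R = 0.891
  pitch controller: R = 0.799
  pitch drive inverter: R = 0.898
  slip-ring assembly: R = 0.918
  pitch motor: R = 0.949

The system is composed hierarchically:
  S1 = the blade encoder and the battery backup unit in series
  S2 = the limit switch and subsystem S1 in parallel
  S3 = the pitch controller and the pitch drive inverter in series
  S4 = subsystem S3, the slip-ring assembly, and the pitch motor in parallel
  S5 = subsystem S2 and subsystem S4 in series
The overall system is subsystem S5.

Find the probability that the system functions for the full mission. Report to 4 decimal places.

0.9458

Series (blade encoder and battery backup unit): 0.738000 × 0.891000 = 0.657558
Parallel (limit switch and [0.657558]): 1 − (1 − 0.845000)(1 − 0.657558) = 0.946921
Series (pitch controller and pitch drive inverter): 0.799000 × 0.898000 = 0.717502
Parallel ([0.717502], slip-ring assembly, and pitch motor): 1 − (1 − 0.717502)(1 − 0.918000)(1 − 0.949000) = 0.998819
Series ([0.946921] and [0.998819]): 0.946921 × 0.998819 = 0.9458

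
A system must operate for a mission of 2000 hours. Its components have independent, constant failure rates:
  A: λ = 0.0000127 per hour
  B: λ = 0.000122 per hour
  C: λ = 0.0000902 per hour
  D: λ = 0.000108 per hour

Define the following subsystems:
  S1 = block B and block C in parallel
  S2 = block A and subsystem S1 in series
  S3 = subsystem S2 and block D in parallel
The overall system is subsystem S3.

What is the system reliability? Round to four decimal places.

0.9884

R(A) = exp(−0.0000127 × 2000) = 0.974920
R(B) = exp(−0.000122 × 2000) = 0.783488
R(C) = exp(−0.0000902 × 2000) = 0.834936
R(D) = exp(−0.000108 × 2000) = 0.805735
Parallel (B and C): 1 − (1 − 0.783488)(1 − 0.834936) = 0.964262
Series (A and [0.964262]): 0.974920 × 0.964262 = 0.940078
Parallel ([0.940078] and D): 1 − (1 − 0.940078)(1 − 0.805735) = 0.9884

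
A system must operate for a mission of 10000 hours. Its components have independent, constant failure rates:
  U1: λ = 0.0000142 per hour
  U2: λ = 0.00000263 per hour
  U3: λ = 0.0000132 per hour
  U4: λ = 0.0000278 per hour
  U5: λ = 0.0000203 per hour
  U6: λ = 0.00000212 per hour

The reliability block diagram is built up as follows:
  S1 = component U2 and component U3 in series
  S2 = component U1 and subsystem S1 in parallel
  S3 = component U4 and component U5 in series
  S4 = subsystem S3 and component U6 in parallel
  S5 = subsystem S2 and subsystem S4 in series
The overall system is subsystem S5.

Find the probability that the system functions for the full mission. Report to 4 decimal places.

R(U1) = exp(−0.0000142 × 10000) = 0.867621
R(U2) = exp(−0.00000263 × 10000) = 0.974043
R(U3) = exp(−0.0000132 × 10000) = 0.876341
R(U4) = exp(−0.0000278 × 10000) = 0.757297
R(U5) = exp(−0.0000203 × 10000) = 0.816278
R(U6) = exp(−0.00000212 × 10000) = 0.979023
Series (U2 and U3): 0.974043 × 0.876341 = 0.853594
Parallel (U1 and [0.853594]): 1 − (1 − 0.867621)(1 − 0.853594) = 0.980619
Series (U4 and U5): 0.757297 × 0.816278 = 0.618165
Parallel ([0.618165] and U6): 1 − (1 − 0.618165)(1 − 0.979023) = 0.991990
Series ([0.980619] and [0.991990]): 0.980619 × 0.991990 = 0.9728

0.9728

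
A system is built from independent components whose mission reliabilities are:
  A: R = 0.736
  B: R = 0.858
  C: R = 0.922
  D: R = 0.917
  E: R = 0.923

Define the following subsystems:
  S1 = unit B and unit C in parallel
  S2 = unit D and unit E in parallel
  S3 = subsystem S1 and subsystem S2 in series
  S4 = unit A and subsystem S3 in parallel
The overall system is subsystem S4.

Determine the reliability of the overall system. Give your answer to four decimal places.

0.9954

Parallel (B and C): 1 − (1 − 0.858000)(1 − 0.922000) = 0.988924
Parallel (D and E): 1 − (1 − 0.917000)(1 − 0.923000) = 0.993609
Series ([0.988924] and [0.993609]): 0.988924 × 0.993609 = 0.982604
Parallel (A and [0.982604]): 1 − (1 − 0.736000)(1 − 0.982604) = 0.9954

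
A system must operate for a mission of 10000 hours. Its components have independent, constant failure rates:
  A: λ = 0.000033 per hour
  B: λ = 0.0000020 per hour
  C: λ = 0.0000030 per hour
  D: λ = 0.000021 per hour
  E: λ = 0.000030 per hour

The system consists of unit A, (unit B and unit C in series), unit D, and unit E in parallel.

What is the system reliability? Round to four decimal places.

R(A) = exp(−0.000033 × 10000) = 0.718924
R(B) = exp(−0.0000020 × 10000) = 0.980199
R(C) = exp(−0.0000030 × 10000) = 0.970446
R(D) = exp(−0.000021 × 10000) = 0.810584
R(E) = exp(−0.000030 × 10000) = 0.740818
Series (B and C): 0.980199 × 0.970446 = 0.951230
Parallel (A, [0.951230], D, and E): 1 − (1 − 0.718924)(1 − 0.951230)(1 − 0.810584)(1 − 0.740818) = 0.9993

0.9993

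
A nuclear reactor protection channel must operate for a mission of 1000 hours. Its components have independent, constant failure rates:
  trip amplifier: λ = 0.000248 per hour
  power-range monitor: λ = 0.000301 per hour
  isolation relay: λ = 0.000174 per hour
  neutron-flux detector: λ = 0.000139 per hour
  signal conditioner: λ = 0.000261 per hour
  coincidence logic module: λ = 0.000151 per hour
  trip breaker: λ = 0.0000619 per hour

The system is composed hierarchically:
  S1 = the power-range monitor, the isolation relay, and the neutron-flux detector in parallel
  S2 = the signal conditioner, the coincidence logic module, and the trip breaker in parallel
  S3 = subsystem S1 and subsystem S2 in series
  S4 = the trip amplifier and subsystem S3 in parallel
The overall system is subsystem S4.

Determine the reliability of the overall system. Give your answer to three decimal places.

R(trip amplifier) = exp(−0.000248 × 1000) = 0.78036
R(power-range monitor) = exp(−0.000301 × 1000) = 0.74008
R(isolation relay) = exp(−0.000174 × 1000) = 0.84030
R(neutron-flux detector) = exp(−0.000139 × 1000) = 0.87023
R(signal conditioner) = exp(−0.000261 × 1000) = 0.77028
R(coincidence logic module) = exp(−0.000151 × 1000) = 0.85985
R(trip breaker) = exp(−0.0000619 × 1000) = 0.93998
Parallel (power-range monitor, isolation relay, and neutron-flux detector): 1 − (1 − 0.74008)(1 − 0.84030)(1 − 0.87023) = 0.99461
Parallel (signal conditioner, coincidence logic module, and trip breaker): 1 − (1 − 0.77028)(1 − 0.85985)(1 − 0.93998) = 0.99807
Series ([0.99461] and [0.99807]): 0.99461 × 0.99807 = 0.99269
Parallel (trip amplifier and [0.99269]): 1 − (1 − 0.78036)(1 − 0.99269) = 0.998

0.998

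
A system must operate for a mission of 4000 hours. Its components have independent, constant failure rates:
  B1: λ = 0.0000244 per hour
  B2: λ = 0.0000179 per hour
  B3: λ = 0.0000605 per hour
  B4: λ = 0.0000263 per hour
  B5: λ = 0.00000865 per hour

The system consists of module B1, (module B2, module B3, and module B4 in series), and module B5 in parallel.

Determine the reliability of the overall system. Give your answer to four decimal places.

0.9989

R(B1) = exp(−0.0000244 × 4000) = 0.907012
R(B2) = exp(−0.0000179 × 4000) = 0.930903
R(B3) = exp(−0.0000605 × 4000) = 0.785056
R(B4) = exp(−0.0000263 × 4000) = 0.900144
R(B5) = exp(−0.00000865 × 4000) = 0.965992
Series (B2, B3, and B4): 0.930903 × 0.785056 × 0.900144 = 0.657835
Parallel (B1, [0.657835], and B5): 1 − (1 − 0.907012)(1 − 0.657835)(1 − 0.965992) = 0.9989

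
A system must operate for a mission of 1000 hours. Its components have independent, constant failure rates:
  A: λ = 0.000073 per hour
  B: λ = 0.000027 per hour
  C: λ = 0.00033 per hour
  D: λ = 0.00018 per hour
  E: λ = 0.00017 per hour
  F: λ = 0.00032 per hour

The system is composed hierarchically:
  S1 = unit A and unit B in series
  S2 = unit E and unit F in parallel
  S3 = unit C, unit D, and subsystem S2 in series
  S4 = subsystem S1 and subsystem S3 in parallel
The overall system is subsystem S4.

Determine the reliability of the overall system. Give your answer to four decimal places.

R(A) = exp(−0.000073 × 1000) = 0.929601
R(B) = exp(−0.000027 × 1000) = 0.973361
R(C) = exp(−0.00033 × 1000) = 0.718924
R(D) = exp(−0.00018 × 1000) = 0.835270
R(E) = exp(−0.00017 × 1000) = 0.843665
R(F) = exp(−0.00032 × 1000) = 0.726149
Series (A and B): 0.929601 × 0.973361 = 0.904837
Parallel (E and F): 1 − (1 − 0.843665)(1 − 0.726149) = 0.957188
Series (C, D, and [0.957188]): 0.718924 × 0.835270 × 0.957188 = 0.574787
Parallel ([0.904837] and [0.574787]): 1 − (1 − 0.904837)(1 − 0.574787) = 0.9595

0.9595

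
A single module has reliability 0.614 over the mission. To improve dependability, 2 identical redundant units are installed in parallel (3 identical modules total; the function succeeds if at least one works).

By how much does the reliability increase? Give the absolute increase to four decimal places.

R_before = 0.614
R_after = 1 − (1 − 0.614)^3 = 0.9425
ΔR = 0.9425 − 0.614 = 0.3285

0.3285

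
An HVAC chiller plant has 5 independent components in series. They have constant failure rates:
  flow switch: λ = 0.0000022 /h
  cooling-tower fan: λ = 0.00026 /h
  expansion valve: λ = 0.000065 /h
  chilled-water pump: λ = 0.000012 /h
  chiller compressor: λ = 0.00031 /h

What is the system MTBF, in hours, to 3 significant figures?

1540

Series of exponential components: λ_sys = Σ λ_i
λ_sys = 0.0000022 + 0.00026 + 0.000065 + 0.000012 + 0.00031 = 6.4920e-04 /h
MTBF = 1 / λ_sys = 1540 h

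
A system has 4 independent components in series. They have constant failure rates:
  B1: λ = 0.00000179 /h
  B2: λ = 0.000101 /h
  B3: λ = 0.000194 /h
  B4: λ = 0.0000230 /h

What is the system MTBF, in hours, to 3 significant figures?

3130

Series of exponential components: λ_sys = Σ λ_i
λ_sys = 0.00000179 + 0.000101 + 0.000194 + 0.0000230 = 3.1979e-04 /h
MTBF = 1 / λ_sys = 3130 h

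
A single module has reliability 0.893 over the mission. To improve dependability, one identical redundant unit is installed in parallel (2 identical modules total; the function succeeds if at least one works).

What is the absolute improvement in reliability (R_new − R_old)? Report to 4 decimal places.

0.0956

R_before = 0.893
R_after = 1 − (1 − 0.893)^2 = 0.9886
ΔR = 0.9886 − 0.893 = 0.0956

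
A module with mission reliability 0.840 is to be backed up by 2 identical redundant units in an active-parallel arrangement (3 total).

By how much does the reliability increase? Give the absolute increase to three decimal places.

0.156

R_before = 0.840
R_after = 1 − (1 − 0.840)^3 = 0.996
ΔR = 0.996 − 0.840 = 0.156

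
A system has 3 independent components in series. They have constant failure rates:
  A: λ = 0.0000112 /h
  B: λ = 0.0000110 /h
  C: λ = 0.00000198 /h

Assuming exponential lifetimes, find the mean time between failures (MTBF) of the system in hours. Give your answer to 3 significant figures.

Series of exponential components: λ_sys = Σ λ_i
λ_sys = 0.0000112 + 0.0000110 + 0.00000198 = 2.4180e-05 /h
MTBF = 1 / λ_sys = 41400 h

41400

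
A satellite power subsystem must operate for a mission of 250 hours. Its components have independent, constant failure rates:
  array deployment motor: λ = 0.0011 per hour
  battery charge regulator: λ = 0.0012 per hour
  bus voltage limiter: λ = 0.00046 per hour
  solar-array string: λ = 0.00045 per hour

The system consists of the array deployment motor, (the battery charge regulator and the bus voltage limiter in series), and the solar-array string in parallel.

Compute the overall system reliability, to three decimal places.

R(array deployment motor) = exp(−0.0011 × 250) = 0.75957
R(battery charge regulator) = exp(−0.0012 × 250) = 0.74082
R(bus voltage limiter) = exp(−0.00046 × 250) = 0.89137
R(solar-array string) = exp(−0.00045 × 250) = 0.89360
Series (battery charge regulator and bus voltage limiter): 0.74082 × 0.89137 = 0.66034
Parallel (array deployment motor, [0.66034], and solar-array string): 1 − (1 − 0.75957)(1 − 0.66034)(1 − 0.89360) = 0.991

0.991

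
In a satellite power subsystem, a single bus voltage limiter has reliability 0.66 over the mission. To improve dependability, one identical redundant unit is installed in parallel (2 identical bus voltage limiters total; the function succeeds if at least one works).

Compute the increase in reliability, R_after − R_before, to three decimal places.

R_before = 0.66
R_after = 1 − (1 − 0.66)^2 = 0.884
ΔR = 0.884 − 0.66 = 0.224

0.224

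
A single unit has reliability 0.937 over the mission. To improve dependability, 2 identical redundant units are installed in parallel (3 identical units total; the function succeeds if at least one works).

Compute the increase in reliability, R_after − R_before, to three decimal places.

0.063

R_before = 0.937
R_after = 1 − (1 − 0.937)^3 = 1.000
ΔR = 1.000 − 0.937 = 0.063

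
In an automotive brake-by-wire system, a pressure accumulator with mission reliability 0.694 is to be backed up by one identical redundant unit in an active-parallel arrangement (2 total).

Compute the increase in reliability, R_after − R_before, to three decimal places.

R_before = 0.694
R_after = 1 − (1 − 0.694)^2 = 0.906
ΔR = 0.906 − 0.694 = 0.212

0.212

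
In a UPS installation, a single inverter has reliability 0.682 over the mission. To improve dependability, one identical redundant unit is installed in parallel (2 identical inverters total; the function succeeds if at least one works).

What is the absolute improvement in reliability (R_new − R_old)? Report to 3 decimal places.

R_before = 0.682
R_after = 1 − (1 − 0.682)^2 = 0.899
ΔR = 0.899 − 0.682 = 0.217

0.217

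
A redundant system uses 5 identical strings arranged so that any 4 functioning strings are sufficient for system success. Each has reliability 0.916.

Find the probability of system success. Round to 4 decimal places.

R = Σ_{i=4}^{5} C(5,i) p^i (1−p)^{5−i} with p = 0.916
C(5,4)·0.916^4·0.084^1 = 0.295686
C(5,5)·0.916^5·0.084^0 = 0.644878
Sum = 0.9406

0.9406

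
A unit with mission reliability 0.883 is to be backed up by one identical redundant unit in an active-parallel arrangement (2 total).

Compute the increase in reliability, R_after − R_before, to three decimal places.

0.103

R_before = 0.883
R_after = 1 − (1 − 0.883)^2 = 0.986
ΔR = 0.986 − 0.883 = 0.103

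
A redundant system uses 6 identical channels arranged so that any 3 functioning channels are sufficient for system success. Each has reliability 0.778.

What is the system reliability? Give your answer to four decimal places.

0.9753

R = Σ_{i=3}^{6} C(6,i) p^i (1−p)^{6−i} with p = 0.778
C(6,3)·0.778^3·0.222^3 = 0.103045
C(6,4)·0.778^4·0.222^2 = 0.270842
C(6,5)·0.778^5·0.222^1 = 0.379666
C(6,6)·0.778^6·0.222^0 = 0.221757
Sum = 0.9753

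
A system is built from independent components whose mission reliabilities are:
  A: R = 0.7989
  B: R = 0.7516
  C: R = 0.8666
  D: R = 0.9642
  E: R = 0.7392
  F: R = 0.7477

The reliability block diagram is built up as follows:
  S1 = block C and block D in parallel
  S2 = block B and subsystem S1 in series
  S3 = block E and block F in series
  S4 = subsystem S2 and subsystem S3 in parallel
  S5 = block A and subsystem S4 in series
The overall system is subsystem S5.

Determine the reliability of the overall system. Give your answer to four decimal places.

Parallel (C and D): 1 − (1 − 0.866600)(1 − 0.964200) = 0.995224
Series (B and [0.995224]): 0.751600 × 0.995224 = 0.748010
Series (E and F): 0.739200 × 0.747700 = 0.552700
Parallel ([0.748010] and [0.552700]): 1 − (1 − 0.748010)(1 − 0.552700) = 0.887285
Series (A and [0.887285]): 0.798900 × 0.887285 = 0.7089

0.7089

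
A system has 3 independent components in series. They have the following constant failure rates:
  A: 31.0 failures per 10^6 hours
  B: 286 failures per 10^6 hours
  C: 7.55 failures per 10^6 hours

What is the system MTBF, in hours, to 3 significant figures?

Series of exponential components: λ_sys = Σ λ_i
λ_sys = 0.0000310 + 0.000286 + 0.00000755 = 3.2455e-04 /h
MTBF = 1 / λ_sys = 3080 h

3080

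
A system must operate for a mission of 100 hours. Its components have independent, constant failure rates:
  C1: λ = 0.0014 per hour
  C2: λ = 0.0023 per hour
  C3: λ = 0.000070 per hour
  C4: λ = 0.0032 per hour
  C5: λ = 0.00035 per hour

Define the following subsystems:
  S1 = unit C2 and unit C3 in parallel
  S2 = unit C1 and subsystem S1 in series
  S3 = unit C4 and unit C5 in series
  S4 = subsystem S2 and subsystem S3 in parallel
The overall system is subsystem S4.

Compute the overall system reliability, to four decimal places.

R(C1) = exp(−0.0014 × 100) = 0.869358
R(C2) = exp(−0.0023 × 100) = 0.794534
R(C3) = exp(−0.000070 × 100) = 0.993024
R(C4) = exp(−0.0032 × 100) = 0.726149
R(C5) = exp(−0.00035 × 100) = 0.965605
Parallel (C2 and C3): 1 − (1 − 0.794534)(1 − 0.993024) = 0.998567
Series (C1 and [0.998567]): 0.869358 × 0.998567 = 0.868112
Series (C4 and C5): 0.726149 × 0.965605 = 0.701173
Parallel ([0.868112] and [0.701173]): 1 − (1 − 0.868112)(1 − 0.701173) = 0.9606

0.9606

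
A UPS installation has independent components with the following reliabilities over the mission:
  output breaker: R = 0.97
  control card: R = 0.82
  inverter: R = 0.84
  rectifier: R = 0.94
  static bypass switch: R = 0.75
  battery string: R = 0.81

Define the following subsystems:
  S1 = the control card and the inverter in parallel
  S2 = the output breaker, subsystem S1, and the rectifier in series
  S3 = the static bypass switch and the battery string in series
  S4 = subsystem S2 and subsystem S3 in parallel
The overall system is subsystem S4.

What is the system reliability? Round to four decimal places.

Parallel (control card and inverter): 1 − (1 − 0.820000)(1 − 0.840000) = 0.971200
Series (output breaker, [0.971200], and rectifier): 0.970000 × 0.971200 × 0.940000 = 0.885540
Series (static bypass switch and battery string): 0.750000 × 0.810000 = 0.607500
Parallel ([0.885540] and [0.607500]): 1 − (1 − 0.885540)(1 − 0.607500) = 0.9551

0.9551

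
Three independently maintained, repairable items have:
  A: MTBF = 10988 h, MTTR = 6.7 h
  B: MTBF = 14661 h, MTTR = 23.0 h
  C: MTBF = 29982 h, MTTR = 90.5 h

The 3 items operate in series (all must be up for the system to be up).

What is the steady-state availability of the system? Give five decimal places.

A(A) = MTBF/(MTBF+MTTR) = 10988/(10988+6.7) = 0.999391
A(B) = MTBF/(MTBF+MTTR) = 14661/(14661+23.0) = 0.998434
A(C) = MTBF/(MTBF+MTTR) = 29982/(29982+90.5) = 0.996991
Series availability: 0.999391 × 0.998434 × 0.996991 = 0.99482

0.99482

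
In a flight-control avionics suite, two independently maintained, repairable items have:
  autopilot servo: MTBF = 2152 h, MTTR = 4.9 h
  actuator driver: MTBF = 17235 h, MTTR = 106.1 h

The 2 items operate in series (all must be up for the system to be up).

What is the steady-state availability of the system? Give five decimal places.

A(autopilot servo) = MTBF/(MTBF+MTTR) = 2152/(2152+4.9) = 0.997728
A(actuator driver) = MTBF/(MTBF+MTTR) = 17235/(17235+106.1) = 0.993882
Series availability: 0.997728 × 0.993882 = 0.99162

0.99162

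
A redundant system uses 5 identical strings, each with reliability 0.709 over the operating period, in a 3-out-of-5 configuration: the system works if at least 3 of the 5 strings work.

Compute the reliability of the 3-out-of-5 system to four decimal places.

0.8486

R = Σ_{i=3}^{5} C(5,i) p^i (1−p)^{5−i} with p = 0.709
C(5,3)·0.709^3·0.291^2 = 0.301804
C(5,4)·0.709^4·0.291^1 = 0.367661
C(5,5)·0.709^5·0.291^0 = 0.179156
Sum = 0.8486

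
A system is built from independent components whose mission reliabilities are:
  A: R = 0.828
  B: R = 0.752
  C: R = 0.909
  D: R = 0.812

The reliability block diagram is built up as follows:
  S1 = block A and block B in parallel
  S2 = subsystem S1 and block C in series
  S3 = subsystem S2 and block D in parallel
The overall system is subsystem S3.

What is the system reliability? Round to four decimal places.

Parallel (A and B): 1 − (1 − 0.828000)(1 − 0.752000) = 0.957344
Series ([0.957344] and C): 0.957344 × 0.909000 = 0.870226
Parallel ([0.870226] and D): 1 − (1 − 0.870226)(1 − 0.812000) = 0.9756

0.9756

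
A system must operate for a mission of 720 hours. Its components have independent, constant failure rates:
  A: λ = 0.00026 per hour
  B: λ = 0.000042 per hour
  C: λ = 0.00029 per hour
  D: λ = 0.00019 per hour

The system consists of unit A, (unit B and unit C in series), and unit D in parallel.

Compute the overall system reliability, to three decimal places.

0.995

R(A) = exp(−0.00026 × 720) = 0.82928
R(B) = exp(−0.000042 × 720) = 0.97021
R(C) = exp(−0.00029 × 720) = 0.81156
R(D) = exp(−0.00019 × 720) = 0.87214
Series (B and C): 0.97021 × 0.81156 = 0.78738
Parallel (A, [0.78738], and D): 1 − (1 − 0.82928)(1 − 0.78738)(1 − 0.87214) = 0.995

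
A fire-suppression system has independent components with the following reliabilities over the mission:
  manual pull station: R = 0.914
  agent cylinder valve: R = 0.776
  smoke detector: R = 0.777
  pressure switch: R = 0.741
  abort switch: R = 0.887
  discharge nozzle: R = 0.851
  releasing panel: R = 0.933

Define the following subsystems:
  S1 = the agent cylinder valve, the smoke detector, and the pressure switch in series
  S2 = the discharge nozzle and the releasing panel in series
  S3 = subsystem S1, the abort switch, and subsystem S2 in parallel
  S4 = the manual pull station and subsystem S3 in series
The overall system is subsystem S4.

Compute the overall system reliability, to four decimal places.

0.9022

Series (agent cylinder valve, smoke detector, and pressure switch): 0.776000 × 0.777000 × 0.741000 = 0.446787
Series (discharge nozzle and releasing panel): 0.851000 × 0.933000 = 0.793983
Parallel ([0.446787], abort switch, and [0.793983]): 1 − (1 − 0.446787)(1 − 0.887000)(1 − 0.793983) = 0.987121
Series (manual pull station and [0.987121]): 0.914000 × 0.987121 = 0.9022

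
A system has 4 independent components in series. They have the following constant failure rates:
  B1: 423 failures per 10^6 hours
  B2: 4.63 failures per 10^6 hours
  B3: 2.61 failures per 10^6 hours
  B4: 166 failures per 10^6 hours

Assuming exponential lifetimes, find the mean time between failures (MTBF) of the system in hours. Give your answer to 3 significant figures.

Series of exponential components: λ_sys = Σ λ_i
λ_sys = 0.000423 + 0.00000463 + 0.00000261 + 0.000166 = 5.9624e-04 /h
MTBF = 1 / λ_sys = 1680 h

1680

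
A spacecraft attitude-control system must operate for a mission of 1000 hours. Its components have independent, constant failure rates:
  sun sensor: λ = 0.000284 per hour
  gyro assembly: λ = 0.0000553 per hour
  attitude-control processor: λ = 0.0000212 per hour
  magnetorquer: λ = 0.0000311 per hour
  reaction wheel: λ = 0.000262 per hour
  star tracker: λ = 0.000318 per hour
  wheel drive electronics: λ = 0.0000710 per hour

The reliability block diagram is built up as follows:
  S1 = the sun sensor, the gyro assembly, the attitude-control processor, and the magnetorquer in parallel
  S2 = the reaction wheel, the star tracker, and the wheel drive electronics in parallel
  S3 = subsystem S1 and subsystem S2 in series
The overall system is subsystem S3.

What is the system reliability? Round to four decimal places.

0.9957

R(sun sensor) = exp(−0.000284 × 1000) = 0.752767
R(gyro assembly) = exp(−0.0000553 × 1000) = 0.946201
R(attitude-control processor) = exp(−0.0000212 × 1000) = 0.979023
R(magnetorquer) = exp(−0.0000311 × 1000) = 0.969379
R(reaction wheel) = exp(−0.000262 × 1000) = 0.769511
R(star tracker) = exp(−0.000318 × 1000) = 0.727603
R(wheel drive electronics) = exp(−0.0000710 × 1000) = 0.931462
Parallel (sun sensor, gyro assembly, attitude-control processor, and magnetorquer): 1 − (1 − 0.752767)(1 − 0.946201)(1 − 0.979023)(1 − 0.969379) = 0.999991
Parallel (reaction wheel, star tracker, and wheel drive electronics): 1 − (1 − 0.769511)(1 − 0.727603)(1 − 0.931462) = 0.995697
Series ([0.999991] and [0.995697]): 0.999991 × 0.995697 = 0.9957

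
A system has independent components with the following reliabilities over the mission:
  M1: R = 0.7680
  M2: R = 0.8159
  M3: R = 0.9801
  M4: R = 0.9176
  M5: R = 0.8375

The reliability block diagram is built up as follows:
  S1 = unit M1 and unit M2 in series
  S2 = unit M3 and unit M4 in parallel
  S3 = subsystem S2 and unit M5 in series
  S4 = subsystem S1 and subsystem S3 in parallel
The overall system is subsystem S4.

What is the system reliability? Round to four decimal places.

Series (M1 and M2): 0.768000 × 0.815900 = 0.626611
Parallel (M3 and M4): 1 − (1 − 0.980100)(1 − 0.917600) = 0.998360
Series ([0.998360] and M5): 0.998360 × 0.837500 = 0.836127
Parallel ([0.626611] and [0.836127]): 1 − (1 − 0.626611)(1 − 0.836127) = 0.9388

0.9388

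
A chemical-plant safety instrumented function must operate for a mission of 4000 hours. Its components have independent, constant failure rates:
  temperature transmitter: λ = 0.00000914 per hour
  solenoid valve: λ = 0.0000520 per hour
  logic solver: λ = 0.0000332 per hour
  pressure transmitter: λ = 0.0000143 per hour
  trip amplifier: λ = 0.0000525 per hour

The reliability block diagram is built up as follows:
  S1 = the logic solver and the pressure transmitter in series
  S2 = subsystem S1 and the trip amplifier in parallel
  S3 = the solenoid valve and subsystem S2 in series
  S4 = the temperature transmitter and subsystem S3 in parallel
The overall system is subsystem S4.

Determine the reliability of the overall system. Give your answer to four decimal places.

R(temperature transmitter) = exp(−0.00000914 × 4000) = 0.964100
R(solenoid valve) = exp(−0.0000520 × 4000) = 0.812207
R(logic solver) = exp(−0.0000332 × 4000) = 0.875640
R(pressure transmitter) = exp(−0.0000143 × 4000) = 0.944405
R(trip amplifier) = exp(−0.0000525 × 4000) = 0.810584
Series (logic solver and pressure transmitter): 0.875640 × 0.944405 = 0.826959
Parallel ([0.826959] and trip amplifier): 1 − (1 − 0.826959)(1 − 0.810584) = 0.967223
Series (solenoid valve and [0.967223]): 0.812207 × 0.967223 = 0.785585
Parallel (temperature transmitter and [0.785585]): 1 − (1 − 0.964100)(1 − 0.785585) = 0.9923

0.9923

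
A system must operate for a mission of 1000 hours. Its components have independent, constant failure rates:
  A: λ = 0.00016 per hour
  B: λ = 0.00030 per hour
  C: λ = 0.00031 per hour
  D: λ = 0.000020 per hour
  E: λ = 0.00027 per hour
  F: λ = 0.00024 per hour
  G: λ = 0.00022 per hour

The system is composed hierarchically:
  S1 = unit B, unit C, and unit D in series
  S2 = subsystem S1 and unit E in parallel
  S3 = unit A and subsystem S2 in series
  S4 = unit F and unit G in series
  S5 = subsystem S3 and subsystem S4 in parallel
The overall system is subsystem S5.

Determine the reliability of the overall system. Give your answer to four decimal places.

R(A) = exp(−0.00016 × 1000) = 0.852144
R(B) = exp(−0.00030 × 1000) = 0.740818
R(C) = exp(−0.00031 × 1000) = 0.733447
R(D) = exp(−0.000020 × 1000) = 0.980199
R(E) = exp(−0.00027 × 1000) = 0.763379
R(F) = exp(−0.00024 × 1000) = 0.786628
R(G) = exp(−0.00022 × 1000) = 0.802519
Series (B, C, and D): 0.740818 × 0.733447 × 0.980199 = 0.532592
Parallel ([0.532592] and E): 1 − (1 − 0.532592)(1 − 0.763379) = 0.889401
Series (A and [0.889401]): 0.852144 × 0.889401 = 0.757898
Series (F and G): 0.786628 × 0.802519 = 0.631284
Parallel ([0.757898] and [0.631284]): 1 − (1 − 0.757898)(1 − 0.631284) = 0.9107

0.9107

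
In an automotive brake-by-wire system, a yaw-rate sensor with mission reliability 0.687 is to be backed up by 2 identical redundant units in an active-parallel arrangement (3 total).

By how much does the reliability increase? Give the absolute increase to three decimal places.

R_before = 0.687
R_after = 1 − (1 − 0.687)^3 = 0.969
ΔR = 0.969 − 0.687 = 0.282

0.282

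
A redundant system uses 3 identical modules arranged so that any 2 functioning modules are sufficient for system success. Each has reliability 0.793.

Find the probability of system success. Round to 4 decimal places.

R = Σ_{i=2}^{3} C(3,i) p^i (1−p)^{3−i} with p = 0.793
C(3,2)·0.793^2·0.207^1 = 0.390515
C(3,3)·0.793^3·0.207^0 = 0.498677
Sum = 0.8892

0.8892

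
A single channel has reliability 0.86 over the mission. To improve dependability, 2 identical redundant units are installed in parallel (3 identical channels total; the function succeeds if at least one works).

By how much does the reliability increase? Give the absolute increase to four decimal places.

0.1373

R_before = 0.86
R_after = 1 − (1 − 0.86)^3 = 0.9973
ΔR = 0.9973 − 0.86 = 0.1373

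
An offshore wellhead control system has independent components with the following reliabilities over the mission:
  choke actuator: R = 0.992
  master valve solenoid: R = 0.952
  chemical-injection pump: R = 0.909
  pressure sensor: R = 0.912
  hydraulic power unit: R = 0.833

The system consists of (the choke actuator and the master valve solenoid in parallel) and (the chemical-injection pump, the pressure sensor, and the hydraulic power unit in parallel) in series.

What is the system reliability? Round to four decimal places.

0.9983

Parallel (choke actuator and master valve solenoid): 1 − (1 − 0.992000)(1 − 0.952000) = 0.999616
Parallel (chemical-injection pump, pressure sensor, and hydraulic power unit): 1 − (1 − 0.909000)(1 − 0.912000)(1 − 0.833000) = 0.998663
Series ([0.999616] and [0.998663]): 0.999616 × 0.998663 = 0.9983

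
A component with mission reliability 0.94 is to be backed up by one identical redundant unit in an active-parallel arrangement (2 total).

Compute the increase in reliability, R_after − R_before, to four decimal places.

R_before = 0.94
R_after = 1 − (1 − 0.94)^2 = 0.9964
ΔR = 0.9964 − 0.94 = 0.0564

0.0564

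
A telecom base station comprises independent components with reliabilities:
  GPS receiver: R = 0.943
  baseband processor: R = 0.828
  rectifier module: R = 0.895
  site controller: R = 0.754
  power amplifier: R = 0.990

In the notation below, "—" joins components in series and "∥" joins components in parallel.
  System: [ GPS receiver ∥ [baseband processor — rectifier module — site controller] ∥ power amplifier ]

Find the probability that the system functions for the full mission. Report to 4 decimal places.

Series (baseband processor, rectifier module, and site controller): 0.828000 × 0.895000 × 0.754000 = 0.558759
Parallel (GPS receiver, [0.558759], and power amplifier): 1 − (1 − 0.943000)(1 − 0.558759)(1 − 0.990000) = 0.9997

0.9997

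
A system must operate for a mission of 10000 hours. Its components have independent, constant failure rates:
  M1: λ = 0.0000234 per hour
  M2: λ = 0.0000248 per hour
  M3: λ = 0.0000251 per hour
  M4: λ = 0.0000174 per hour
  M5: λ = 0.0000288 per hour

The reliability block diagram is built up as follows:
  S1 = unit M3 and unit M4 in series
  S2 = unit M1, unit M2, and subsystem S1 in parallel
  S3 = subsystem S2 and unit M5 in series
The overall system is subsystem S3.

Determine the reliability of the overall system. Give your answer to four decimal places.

0.7379

R(M1) = exp(−0.0000234 × 10000) = 0.791362
R(M2) = exp(−0.0000248 × 10000) = 0.780360
R(M3) = exp(−0.0000251 × 10000) = 0.778022
R(M4) = exp(−0.0000174 × 10000) = 0.840297
R(M5) = exp(−0.0000288 × 10000) = 0.749762
Series (M3 and M4): 0.778022 × 0.840297 = 0.653770
Parallel (M1, M2, and [0.653770]): 1 − (1 − 0.791362)(1 − 0.780360)(1 − 0.653770) = 0.984134
Series ([0.984134] and M5): 0.984134 × 0.749762 = 0.7379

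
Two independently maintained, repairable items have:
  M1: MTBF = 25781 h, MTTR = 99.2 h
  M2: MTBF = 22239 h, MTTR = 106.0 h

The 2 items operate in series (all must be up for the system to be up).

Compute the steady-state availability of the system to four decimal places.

0.9914

A(M1) = MTBF/(MTBF+MTTR) = 25781/(25781+99.2) = 0.996167
A(M2) = MTBF/(MTBF+MTTR) = 22239/(22239+106.0) = 0.995256
Series availability: 0.996167 × 0.995256 = 0.9914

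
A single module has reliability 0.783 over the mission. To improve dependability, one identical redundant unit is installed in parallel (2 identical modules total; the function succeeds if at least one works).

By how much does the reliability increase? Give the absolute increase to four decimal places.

R_before = 0.783
R_after = 1 − (1 − 0.783)^2 = 0.9529
ΔR = 0.9529 − 0.783 = 0.1699

0.1699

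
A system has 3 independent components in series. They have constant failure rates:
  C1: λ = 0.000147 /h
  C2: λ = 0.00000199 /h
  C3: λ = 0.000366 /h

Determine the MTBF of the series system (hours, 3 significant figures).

1940

Series of exponential components: λ_sys = Σ λ_i
λ_sys = 0.000147 + 0.00000199 + 0.000366 = 5.1499e-04 /h
MTBF = 1 / λ_sys = 1940 h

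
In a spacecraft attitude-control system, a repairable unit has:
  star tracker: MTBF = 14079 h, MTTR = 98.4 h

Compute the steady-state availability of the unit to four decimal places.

A(star tracker) = MTBF/(MTBF+MTTR) = 14079/(14079+98.4) = 0.9931

0.9931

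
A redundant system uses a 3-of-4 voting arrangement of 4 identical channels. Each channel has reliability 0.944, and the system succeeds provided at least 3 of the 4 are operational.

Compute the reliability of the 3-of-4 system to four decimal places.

0.9826

R = Σ_{i=3}^{4} C(4,i) p^i (1−p)^{4−i} with p = 0.944
C(4,3)·0.944^3·0.056^1 = 0.188436
C(4,4)·0.944^4·0.056^0 = 0.794123
Sum = 0.9826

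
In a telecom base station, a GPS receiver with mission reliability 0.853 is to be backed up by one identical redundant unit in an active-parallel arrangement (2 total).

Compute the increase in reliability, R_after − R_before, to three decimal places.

R_before = 0.853
R_after = 1 − (1 − 0.853)^2 = 0.978
ΔR = 0.978 − 0.853 = 0.125

0.125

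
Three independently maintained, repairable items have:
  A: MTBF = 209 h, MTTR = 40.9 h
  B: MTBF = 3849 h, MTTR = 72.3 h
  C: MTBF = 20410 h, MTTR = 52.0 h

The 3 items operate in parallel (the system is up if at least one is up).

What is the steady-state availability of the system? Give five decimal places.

0.99999

A(A) = MTBF/(MTBF+MTTR) = 209/(209+40.9) = 0.836335
A(B) = MTBF/(MTBF+MTTR) = 3849/(3849+72.3) = 0.981562
A(C) = MTBF/(MTBF+MTTR) = 20410/(20410+52.0) = 0.997459
Parallel availability: 1 − (1 − 0.836335)(1 − 0.981562)(1 − 0.997459) = 0.99999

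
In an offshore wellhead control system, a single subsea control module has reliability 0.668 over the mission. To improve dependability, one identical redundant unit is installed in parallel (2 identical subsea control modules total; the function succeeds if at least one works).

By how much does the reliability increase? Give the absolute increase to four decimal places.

R_before = 0.668
R_after = 1 − (1 − 0.668)^2 = 0.8898
ΔR = 0.8898 − 0.668 = 0.2218

0.2218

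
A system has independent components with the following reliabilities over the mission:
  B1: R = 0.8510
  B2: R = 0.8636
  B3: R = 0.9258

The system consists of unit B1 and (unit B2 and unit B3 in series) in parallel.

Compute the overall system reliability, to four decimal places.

Series (B2 and B3): 0.863600 × 0.925800 = 0.799521
Parallel (B1 and [0.799521]): 1 − (1 − 0.851000)(1 − 0.799521) = 0.9701

0.9701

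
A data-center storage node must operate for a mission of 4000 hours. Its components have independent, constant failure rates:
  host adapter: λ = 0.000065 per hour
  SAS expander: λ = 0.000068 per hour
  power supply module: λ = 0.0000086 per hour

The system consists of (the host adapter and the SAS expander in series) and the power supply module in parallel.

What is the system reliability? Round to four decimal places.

R(host adapter) = exp(−0.000065 × 4000) = 0.771052
R(SAS expander) = exp(−0.000068 × 4000) = 0.761854
R(power supply module) = exp(−0.0000086 × 4000) = 0.966185
Series (host adapter and SAS expander): 0.771052 × 0.761854 = 0.587429
Parallel ([0.587429] and power supply module): 1 − (1 − 0.587429)(1 − 0.966185) = 0.9860

0.9860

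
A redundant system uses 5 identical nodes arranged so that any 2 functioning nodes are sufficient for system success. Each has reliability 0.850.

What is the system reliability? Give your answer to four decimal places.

0.9978

R = Σ_{i=2}^{5} C(5,i) p^i (1−p)^{5−i} with p = 0.850
C(5,2)·0.850^2·0.150^3 = 0.024384
C(5,3)·0.850^3·0.150^2 = 0.138178
C(5,4)·0.850^4·0.150^1 = 0.391505
C(5,5)·0.850^5·0.150^0 = 0.443705
Sum = 0.9978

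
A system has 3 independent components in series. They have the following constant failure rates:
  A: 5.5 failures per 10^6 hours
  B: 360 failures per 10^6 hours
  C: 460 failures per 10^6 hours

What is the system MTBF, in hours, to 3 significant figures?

Series of exponential components: λ_sys = Σ λ_i
λ_sys = 0.0000055 + 0.00036 + 0.00046 = 8.2550e-04 /h
MTBF = 1 / λ_sys = 1210 h

1210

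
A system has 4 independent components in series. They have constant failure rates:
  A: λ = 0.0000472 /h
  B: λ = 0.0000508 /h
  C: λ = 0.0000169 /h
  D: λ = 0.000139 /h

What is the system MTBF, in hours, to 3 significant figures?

3940

Series of exponential components: λ_sys = Σ λ_i
λ_sys = 0.0000472 + 0.0000508 + 0.0000169 + 0.000139 = 2.5390e-04 /h
MTBF = 1 / λ_sys = 3940 h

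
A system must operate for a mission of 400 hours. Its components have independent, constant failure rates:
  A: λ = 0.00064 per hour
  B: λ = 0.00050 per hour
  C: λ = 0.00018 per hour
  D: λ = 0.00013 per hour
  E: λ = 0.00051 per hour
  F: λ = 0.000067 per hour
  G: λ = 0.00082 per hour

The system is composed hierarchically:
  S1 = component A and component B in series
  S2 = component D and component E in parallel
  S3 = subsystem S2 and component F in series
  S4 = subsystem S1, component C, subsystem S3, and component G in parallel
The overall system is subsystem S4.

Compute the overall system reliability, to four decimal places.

R(A) = exp(−0.00064 × 400) = 0.774142
R(B) = exp(−0.00050 × 400) = 0.818731
R(C) = exp(−0.00018 × 400) = 0.930531
R(D) = exp(−0.00013 × 400) = 0.949329
R(E) = exp(−0.00051 × 400) = 0.815462
R(F) = exp(−0.000067 × 400) = 0.973556
R(G) = exp(−0.00082 × 400) = 0.720363
Series (A and B): 0.774142 × 0.818731 = 0.633814
Parallel (D and E): 1 − (1 − 0.949329)(1 − 0.815462) = 0.990649
Series ([0.990649] and F): 0.990649 × 0.973556 = 0.964452
Parallel ([0.633814], C, [0.964452], and G): 1 − (1 − 0.633814)(1 − 0.930531)(1 − 0.964452)(1 − 0.720363) = 0.9997

0.9997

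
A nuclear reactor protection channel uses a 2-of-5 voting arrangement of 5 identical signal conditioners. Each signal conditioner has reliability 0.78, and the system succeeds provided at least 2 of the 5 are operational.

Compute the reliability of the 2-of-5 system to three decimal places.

0.990

R = Σ_{i=2}^{5} C(5,i) p^i (1−p)^{5−i} with p = 0.78
C(5,2)·0.78^2·0.22^3 = 0.06478
C(5,3)·0.78^3·0.22^2 = 0.22968
C(5,4)·0.78^4·0.22^1 = 0.40717
C(5,5)·0.78^5·0.22^0 = 0.28872
Sum = 0.990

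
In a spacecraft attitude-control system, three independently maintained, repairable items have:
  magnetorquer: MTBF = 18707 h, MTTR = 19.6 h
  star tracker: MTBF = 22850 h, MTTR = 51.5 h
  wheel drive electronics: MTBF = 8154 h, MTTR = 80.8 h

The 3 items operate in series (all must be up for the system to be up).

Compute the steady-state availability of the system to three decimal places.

A(magnetorquer) = MTBF/(MTBF+MTTR) = 18707/(18707+19.6) = 0.998953
A(star tracker) = MTBF/(MTBF+MTTR) = 22850/(22850+51.5) = 0.997751
A(wheel drive electronics) = MTBF/(MTBF+MTTR) = 8154/(8154+80.8) = 0.990188
Series availability: 0.998953 × 0.997751 × 0.990188 = 0.987

0.987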